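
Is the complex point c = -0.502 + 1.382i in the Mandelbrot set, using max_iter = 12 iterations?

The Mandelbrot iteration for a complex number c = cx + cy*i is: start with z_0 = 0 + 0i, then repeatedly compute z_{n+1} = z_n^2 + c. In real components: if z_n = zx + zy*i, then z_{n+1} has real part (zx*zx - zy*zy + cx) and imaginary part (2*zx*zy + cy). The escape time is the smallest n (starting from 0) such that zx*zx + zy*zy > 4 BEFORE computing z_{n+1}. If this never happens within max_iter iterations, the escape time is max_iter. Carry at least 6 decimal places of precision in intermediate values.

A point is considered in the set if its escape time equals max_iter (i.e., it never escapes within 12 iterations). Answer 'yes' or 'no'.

Answer: no

Derivation:
z_0 = 0 + 0i, c = -0.5020 + 1.3820i
Iter 1: z = -0.5020 + 1.3820i, |z|^2 = 2.1619
Iter 2: z = -2.1599 + -0.0055i, |z|^2 = 4.6653
Escaped at iteration 2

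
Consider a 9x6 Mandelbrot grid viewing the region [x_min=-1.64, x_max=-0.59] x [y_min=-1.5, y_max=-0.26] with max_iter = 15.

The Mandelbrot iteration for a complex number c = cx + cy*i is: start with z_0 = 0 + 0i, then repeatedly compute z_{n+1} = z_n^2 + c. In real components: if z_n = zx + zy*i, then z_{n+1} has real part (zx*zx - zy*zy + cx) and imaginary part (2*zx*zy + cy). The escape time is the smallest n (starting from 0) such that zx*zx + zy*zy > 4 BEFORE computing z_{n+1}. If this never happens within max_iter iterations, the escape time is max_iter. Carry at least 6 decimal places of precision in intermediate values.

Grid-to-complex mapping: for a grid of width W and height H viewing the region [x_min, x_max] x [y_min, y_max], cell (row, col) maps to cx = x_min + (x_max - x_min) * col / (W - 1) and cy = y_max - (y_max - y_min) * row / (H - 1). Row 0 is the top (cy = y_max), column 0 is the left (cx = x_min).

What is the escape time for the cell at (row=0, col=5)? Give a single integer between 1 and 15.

Answer: 15

Derivation:
z_0 = 0 + 0i, c = -0.9838 + -0.2600i
Iter 1: z = -0.9838 + -0.2600i, |z|^2 = 1.0354
Iter 2: z = -0.0836 + 0.2516i, |z|^2 = 0.0703
Iter 3: z = -1.0400 + -0.3021i, |z|^2 = 1.1729
Iter 4: z = 0.0067 + 0.3683i, |z|^2 = 0.1357
Iter 5: z = -1.1193 + -0.2551i, |z|^2 = 1.3180
Iter 6: z = 0.2041 + 0.3110i, |z|^2 = 0.1384
Iter 7: z = -1.0388 + -0.1330i, |z|^2 = 1.0968
Iter 8: z = 0.0777 + 0.0164i, |z|^2 = 0.0063
Iter 9: z = -0.9780 + -0.2575i, |z|^2 = 1.0227
Iter 10: z = -0.0936 + 0.2436i, |z|^2 = 0.0681
Iter 11: z = -1.0343 + -0.3056i, |z|^2 = 1.1632
Iter 12: z = -0.0073 + 0.3721i, |z|^2 = 0.1385
Iter 13: z = -1.1222 + -0.2654i, |z|^2 = 1.3298
Iter 14: z = 0.2051 + 0.3358i, |z|^2 = 0.1548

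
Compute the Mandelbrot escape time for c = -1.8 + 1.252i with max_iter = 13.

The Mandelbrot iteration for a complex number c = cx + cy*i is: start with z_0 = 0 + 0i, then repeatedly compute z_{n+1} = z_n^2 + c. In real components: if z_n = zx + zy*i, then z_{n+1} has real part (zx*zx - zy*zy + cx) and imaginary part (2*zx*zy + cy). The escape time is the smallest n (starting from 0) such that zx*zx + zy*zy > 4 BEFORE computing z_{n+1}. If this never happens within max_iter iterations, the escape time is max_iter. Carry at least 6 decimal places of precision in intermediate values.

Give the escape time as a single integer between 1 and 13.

z_0 = 0 + 0i, c = -1.8000 + 1.2520i
Iter 1: z = -1.8000 + 1.2520i, |z|^2 = 4.8075
Escaped at iteration 1

Answer: 1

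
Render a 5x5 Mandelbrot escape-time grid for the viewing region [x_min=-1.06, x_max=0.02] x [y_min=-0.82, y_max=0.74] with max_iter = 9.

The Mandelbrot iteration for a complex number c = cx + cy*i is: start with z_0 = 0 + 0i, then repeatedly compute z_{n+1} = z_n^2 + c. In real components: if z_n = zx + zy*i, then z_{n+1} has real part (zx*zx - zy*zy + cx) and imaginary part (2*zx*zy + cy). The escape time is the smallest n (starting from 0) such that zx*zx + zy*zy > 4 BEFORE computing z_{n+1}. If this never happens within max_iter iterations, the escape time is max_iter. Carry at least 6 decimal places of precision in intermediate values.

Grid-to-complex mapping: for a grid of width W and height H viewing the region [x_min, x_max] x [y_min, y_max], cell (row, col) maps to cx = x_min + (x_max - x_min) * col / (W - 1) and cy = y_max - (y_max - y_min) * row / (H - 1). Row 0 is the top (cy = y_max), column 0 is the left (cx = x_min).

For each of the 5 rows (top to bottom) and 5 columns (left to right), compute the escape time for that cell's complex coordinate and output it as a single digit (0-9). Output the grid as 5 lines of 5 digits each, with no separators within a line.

(row=0, col=0): c = -1.0600 + 0.7400i → escape time 3
(row=0, col=1): c = -0.7900 + 0.7400i → escape time 4
(row=0, col=2): c = -0.5200 + 0.7400i → escape time 6
(row=0, col=3): c = -0.2500 + 0.7400i → escape time 9
(row=0, col=4): c = 0.0200 + 0.7400i → escape time 9
(row=1, col=0): c = -1.0600 + 0.3500i → escape time 9
(row=1, col=1): c = -0.7900 + 0.3500i → escape time 8
(row=1, col=2): c = -0.5200 + 0.3500i → escape time 9
(row=1, col=3): c = -0.2500 + 0.3500i → escape time 9
(row=1, col=4): c = 0.0200 + 0.3500i → escape time 9
(row=2, col=0): c = -1.0600 + -0.0400i → escape time 9
(row=2, col=1): c = -0.7900 + -0.0400i → escape time 9
(row=2, col=2): c = -0.5200 + -0.0400i → escape time 9
(row=2, col=3): c = -0.2500 + -0.0400i → escape time 9
(row=2, col=4): c = 0.0200 + -0.0400i → escape time 9
(row=3, col=0): c = -1.0600 + -0.4300i → escape time 6
(row=3, col=1): c = -0.7900 + -0.4300i → escape time 7
(row=3, col=2): c = -0.5200 + -0.4300i → escape time 9
(row=3, col=3): c = -0.2500 + -0.4300i → escape time 9
(row=3, col=4): c = 0.0200 + -0.4300i → escape time 9
(row=4, col=0): c = -1.0600 + -0.8200i → escape time 3
(row=4, col=1): c = -0.7900 + -0.8200i → escape time 4
(row=4, col=2): c = -0.5200 + -0.8200i → escape time 5
(row=4, col=3): c = -0.2500 + -0.8200i → escape time 9
(row=4, col=4): c = 0.0200 + -0.8200i → escape time 9

Answer: 34699
98999
99999
67999
34599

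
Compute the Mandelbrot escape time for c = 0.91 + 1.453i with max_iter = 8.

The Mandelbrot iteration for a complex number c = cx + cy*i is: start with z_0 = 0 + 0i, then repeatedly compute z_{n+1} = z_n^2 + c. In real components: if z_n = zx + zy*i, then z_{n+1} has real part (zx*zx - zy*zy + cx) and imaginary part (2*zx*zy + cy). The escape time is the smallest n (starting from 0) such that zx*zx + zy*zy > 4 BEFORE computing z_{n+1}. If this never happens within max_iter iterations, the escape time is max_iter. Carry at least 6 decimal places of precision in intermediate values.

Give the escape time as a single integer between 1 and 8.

z_0 = 0 + 0i, c = 0.9100 + 1.4530i
Iter 1: z = 0.9100 + 1.4530i, |z|^2 = 2.9393
Iter 2: z = -0.3731 + 4.0975i, |z|^2 = 16.9284
Escaped at iteration 2

Answer: 2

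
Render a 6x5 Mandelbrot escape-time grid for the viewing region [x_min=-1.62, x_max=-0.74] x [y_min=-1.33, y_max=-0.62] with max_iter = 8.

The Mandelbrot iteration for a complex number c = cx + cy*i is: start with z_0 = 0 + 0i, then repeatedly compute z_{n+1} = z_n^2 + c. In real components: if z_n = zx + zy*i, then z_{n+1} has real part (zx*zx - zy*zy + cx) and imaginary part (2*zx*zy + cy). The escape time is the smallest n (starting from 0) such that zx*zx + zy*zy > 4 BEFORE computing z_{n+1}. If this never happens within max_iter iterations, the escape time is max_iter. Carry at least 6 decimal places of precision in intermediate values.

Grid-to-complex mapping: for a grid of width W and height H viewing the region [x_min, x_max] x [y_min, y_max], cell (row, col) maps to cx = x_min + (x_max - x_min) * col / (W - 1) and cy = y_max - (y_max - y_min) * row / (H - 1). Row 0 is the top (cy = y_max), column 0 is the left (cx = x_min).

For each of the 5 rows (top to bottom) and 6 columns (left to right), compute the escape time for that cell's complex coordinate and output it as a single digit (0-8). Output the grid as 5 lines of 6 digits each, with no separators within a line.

Answer: 333456
333344
233333
222333
122222

Derivation:
(row=0, col=0): c = -1.6200 + -0.6200i → escape time 3
(row=0, col=1): c = -1.4440 + -0.6200i → escape time 3
(row=0, col=2): c = -1.2680 + -0.6200i → escape time 3
(row=0, col=3): c = -1.0920 + -0.6200i → escape time 4
(row=0, col=4): c = -0.9160 + -0.6200i → escape time 5
(row=0, col=5): c = -0.7400 + -0.6200i → escape time 6
(row=1, col=0): c = -1.6200 + -0.7975i → escape time 3
(row=1, col=1): c = -1.4440 + -0.7975i → escape time 3
(row=1, col=2): c = -1.2680 + -0.7975i → escape time 3
(row=1, col=3): c = -1.0920 + -0.7975i → escape time 3
(row=1, col=4): c = -0.9160 + -0.7975i → escape time 4
(row=1, col=5): c = -0.7400 + -0.7975i → escape time 4
(row=2, col=0): c = -1.6200 + -0.9750i → escape time 2
(row=2, col=1): c = -1.4440 + -0.9750i → escape time 3
(row=2, col=2): c = -1.2680 + -0.9750i → escape time 3
(row=2, col=3): c = -1.0920 + -0.9750i → escape time 3
(row=2, col=4): c = -0.9160 + -0.9750i → escape time 3
(row=2, col=5): c = -0.7400 + -0.9750i → escape time 3
(row=3, col=0): c = -1.6200 + -1.1525i → escape time 2
(row=3, col=1): c = -1.4440 + -1.1525i → escape time 2
(row=3, col=2): c = -1.2680 + -1.1525i → escape time 2
(row=3, col=3): c = -1.0920 + -1.1525i → escape time 3
(row=3, col=4): c = -0.9160 + -1.1525i → escape time 3
(row=3, col=5): c = -0.7400 + -1.1525i → escape time 3
(row=4, col=0): c = -1.6200 + -1.3300i → escape time 1
(row=4, col=1): c = -1.4440 + -1.3300i → escape time 2
(row=4, col=2): c = -1.2680 + -1.3300i → escape time 2
(row=4, col=3): c = -1.0920 + -1.3300i → escape time 2
(row=4, col=4): c = -0.9160 + -1.3300i → escape time 2
(row=4, col=5): c = -0.7400 + -1.3300i → escape time 2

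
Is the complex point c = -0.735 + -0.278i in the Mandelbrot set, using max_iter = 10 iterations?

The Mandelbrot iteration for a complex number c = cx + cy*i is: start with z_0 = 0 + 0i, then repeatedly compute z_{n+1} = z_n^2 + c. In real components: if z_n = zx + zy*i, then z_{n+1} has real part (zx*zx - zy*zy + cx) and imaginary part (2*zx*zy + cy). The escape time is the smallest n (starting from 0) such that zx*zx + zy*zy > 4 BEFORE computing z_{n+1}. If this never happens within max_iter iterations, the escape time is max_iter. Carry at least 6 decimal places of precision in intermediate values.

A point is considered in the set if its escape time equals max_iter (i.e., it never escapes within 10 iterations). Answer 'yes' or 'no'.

z_0 = 0 + 0i, c = -0.7350 + -0.2780i
Iter 1: z = -0.7350 + -0.2780i, |z|^2 = 0.6175
Iter 2: z = -0.2721 + 0.1307i, |z|^2 = 0.0911
Iter 3: z = -0.6781 + -0.3491i, |z|^2 = 0.5816
Iter 4: z = -0.3971 + 0.1954i, |z|^2 = 0.1959
Iter 5: z = -0.6155 + -0.4332i, |z|^2 = 0.5665
Iter 6: z = -0.5438 + 0.2553i, |z|^2 = 0.3609
Iter 7: z = -0.5044 + -0.5556i, |z|^2 = 0.5632
Iter 8: z = -0.7893 + 0.2825i, |z|^2 = 0.7028
Iter 9: z = -0.1918 + -0.7240i, |z|^2 = 0.5610
Did not escape in 10 iterations → in set

Answer: yes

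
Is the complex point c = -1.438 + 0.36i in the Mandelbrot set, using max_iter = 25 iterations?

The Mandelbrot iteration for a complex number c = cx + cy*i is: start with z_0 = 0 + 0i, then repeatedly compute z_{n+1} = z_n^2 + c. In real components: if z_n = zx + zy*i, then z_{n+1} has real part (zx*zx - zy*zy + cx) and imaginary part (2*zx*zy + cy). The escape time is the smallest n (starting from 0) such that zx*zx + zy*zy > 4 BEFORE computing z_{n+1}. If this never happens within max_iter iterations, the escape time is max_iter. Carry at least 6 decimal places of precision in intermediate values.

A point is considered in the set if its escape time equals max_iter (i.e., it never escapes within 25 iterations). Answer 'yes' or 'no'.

Answer: no

Derivation:
z_0 = 0 + 0i, c = -1.4380 + 0.3600i
Iter 1: z = -1.4380 + 0.3600i, |z|^2 = 2.1974
Iter 2: z = 0.5002 + -0.6754i, |z|^2 = 0.7064
Iter 3: z = -1.6439 + -0.3157i, |z|^2 = 2.8020
Iter 4: z = 1.1646 + 1.3979i, |z|^2 = 3.3105
Iter 5: z = -2.0357 + 3.6161i, |z|^2 = 17.2205
Escaped at iteration 5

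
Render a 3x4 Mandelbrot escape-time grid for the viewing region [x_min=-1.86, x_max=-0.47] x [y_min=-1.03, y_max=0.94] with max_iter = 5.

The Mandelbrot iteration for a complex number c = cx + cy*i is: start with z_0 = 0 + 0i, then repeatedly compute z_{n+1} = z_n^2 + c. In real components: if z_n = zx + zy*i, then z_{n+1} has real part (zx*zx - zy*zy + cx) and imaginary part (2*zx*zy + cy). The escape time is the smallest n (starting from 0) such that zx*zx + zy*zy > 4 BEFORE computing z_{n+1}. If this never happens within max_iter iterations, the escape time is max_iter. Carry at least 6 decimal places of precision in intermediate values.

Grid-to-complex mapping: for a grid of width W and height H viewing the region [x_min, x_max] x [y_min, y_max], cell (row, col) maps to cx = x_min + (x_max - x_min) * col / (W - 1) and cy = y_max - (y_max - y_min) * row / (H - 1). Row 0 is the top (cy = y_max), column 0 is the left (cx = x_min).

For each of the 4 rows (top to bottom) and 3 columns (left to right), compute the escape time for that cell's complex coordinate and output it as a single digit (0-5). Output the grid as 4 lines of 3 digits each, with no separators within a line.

(row=0, col=0): c = -1.8600 + 0.9400i → escape time 1
(row=0, col=1): c = -1.1650 + 0.9400i → escape time 3
(row=0, col=2): c = -0.4700 + 0.9400i → escape time 4
(row=1, col=0): c = -1.8600 + 0.2833i → escape time 3
(row=1, col=1): c = -1.1650 + 0.2833i → escape time 5
(row=1, col=2): c = -0.4700 + 0.2833i → escape time 5
(row=2, col=0): c = -1.8600 + -0.3733i → escape time 3
(row=2, col=1): c = -1.1650 + -0.3733i → escape time 5
(row=2, col=2): c = -0.4700 + -0.3733i → escape time 5
(row=3, col=0): c = -1.8600 + -1.0300i → escape time 1
(row=3, col=1): c = -1.1650 + -1.0300i → escape time 3
(row=3, col=2): c = -0.4700 + -1.0300i → escape time 4

Answer: 134
355
355
134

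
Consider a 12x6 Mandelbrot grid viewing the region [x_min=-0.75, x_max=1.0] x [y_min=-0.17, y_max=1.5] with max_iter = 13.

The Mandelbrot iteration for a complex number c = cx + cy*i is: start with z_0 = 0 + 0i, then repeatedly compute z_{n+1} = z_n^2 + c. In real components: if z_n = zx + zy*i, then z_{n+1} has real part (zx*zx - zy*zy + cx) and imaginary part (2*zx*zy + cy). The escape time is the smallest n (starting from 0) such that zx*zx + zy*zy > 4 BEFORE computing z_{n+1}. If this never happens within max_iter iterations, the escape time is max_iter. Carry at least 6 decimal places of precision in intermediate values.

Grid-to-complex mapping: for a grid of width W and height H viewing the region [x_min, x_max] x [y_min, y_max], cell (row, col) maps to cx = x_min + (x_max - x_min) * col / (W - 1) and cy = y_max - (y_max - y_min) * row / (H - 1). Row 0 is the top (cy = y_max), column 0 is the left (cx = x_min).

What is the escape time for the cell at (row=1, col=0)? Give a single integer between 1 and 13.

Answer: 3

Derivation:
z_0 = 0 + 0i, c = -0.7500 + 1.1660i
Iter 1: z = -0.7500 + 1.1660i, |z|^2 = 1.9221
Iter 2: z = -1.5471 + -0.5830i, |z|^2 = 2.7333
Iter 3: z = 1.3035 + 2.9699i, |z|^2 = 10.5192
Escaped at iteration 3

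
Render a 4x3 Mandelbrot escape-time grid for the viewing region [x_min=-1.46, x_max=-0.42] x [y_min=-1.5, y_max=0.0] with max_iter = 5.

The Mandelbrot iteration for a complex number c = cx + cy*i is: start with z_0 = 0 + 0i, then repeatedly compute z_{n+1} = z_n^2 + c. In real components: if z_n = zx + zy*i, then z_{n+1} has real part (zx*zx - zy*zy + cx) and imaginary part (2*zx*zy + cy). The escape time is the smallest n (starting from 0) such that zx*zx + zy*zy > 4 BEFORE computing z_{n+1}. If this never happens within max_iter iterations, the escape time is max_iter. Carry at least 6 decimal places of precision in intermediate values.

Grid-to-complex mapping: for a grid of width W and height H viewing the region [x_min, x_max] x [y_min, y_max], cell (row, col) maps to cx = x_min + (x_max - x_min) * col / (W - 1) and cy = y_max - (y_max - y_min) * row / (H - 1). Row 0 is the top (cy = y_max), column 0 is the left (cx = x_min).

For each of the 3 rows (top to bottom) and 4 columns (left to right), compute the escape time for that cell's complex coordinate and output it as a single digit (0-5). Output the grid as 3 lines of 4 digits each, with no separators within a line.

Answer: 5555
3345
1222

Derivation:
(row=0, col=0): c = -1.4600 + 0.0000i → escape time 5
(row=0, col=1): c = -1.1133 + 0.0000i → escape time 5
(row=0, col=2): c = -0.7667 + 0.0000i → escape time 5
(row=0, col=3): c = -0.4200 + 0.0000i → escape time 5
(row=1, col=0): c = -1.4600 + -0.7500i → escape time 3
(row=1, col=1): c = -1.1133 + -0.7500i → escape time 3
(row=1, col=2): c = -0.7667 + -0.7500i → escape time 4
(row=1, col=3): c = -0.4200 + -0.7500i → escape time 5
(row=2, col=0): c = -1.4600 + -1.5000i → escape time 1
(row=2, col=1): c = -1.1133 + -1.5000i → escape time 2
(row=2, col=2): c = -0.7667 + -1.5000i → escape time 2
(row=2, col=3): c = -0.4200 + -1.5000i → escape time 2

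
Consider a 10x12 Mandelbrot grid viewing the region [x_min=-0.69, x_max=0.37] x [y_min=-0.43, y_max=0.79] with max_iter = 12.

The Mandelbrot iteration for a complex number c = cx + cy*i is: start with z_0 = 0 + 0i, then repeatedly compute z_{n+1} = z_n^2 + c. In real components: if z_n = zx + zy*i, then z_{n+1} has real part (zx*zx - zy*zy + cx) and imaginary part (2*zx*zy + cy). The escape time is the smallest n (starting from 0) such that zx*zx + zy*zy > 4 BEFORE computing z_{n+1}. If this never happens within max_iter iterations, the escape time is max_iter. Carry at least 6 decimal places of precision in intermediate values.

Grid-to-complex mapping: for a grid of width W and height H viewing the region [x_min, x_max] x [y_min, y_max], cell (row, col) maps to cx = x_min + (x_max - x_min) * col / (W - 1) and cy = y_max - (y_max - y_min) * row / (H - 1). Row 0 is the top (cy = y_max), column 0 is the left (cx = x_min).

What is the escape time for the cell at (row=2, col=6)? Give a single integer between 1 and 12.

Answer: 12

Derivation:
z_0 = 0 + 0i, c = 0.0167 + 0.5682i
Iter 1: z = 0.0167 + 0.5682i, |z|^2 = 0.3231
Iter 2: z = -0.3059 + 0.5871i, |z|^2 = 0.4383
Iter 3: z = -0.2345 + 0.2090i, |z|^2 = 0.0987
Iter 4: z = 0.0280 + 0.4702i, |z|^2 = 0.2218
Iter 5: z = -0.2036 + 0.5945i, |z|^2 = 0.3949
Iter 6: z = -0.2953 + 0.3261i, |z|^2 = 0.1935
Iter 7: z = -0.0025 + 0.3756i, |z|^2 = 0.1411
Iter 8: z = -0.1244 + 0.5663i, |z|^2 = 0.3362
Iter 9: z = -0.2886 + 0.4273i, |z|^2 = 0.2658
Iter 10: z = -0.0826 + 0.3216i, |z|^2 = 0.1102
Iter 11: z = -0.0799 + 0.5150i, |z|^2 = 0.2717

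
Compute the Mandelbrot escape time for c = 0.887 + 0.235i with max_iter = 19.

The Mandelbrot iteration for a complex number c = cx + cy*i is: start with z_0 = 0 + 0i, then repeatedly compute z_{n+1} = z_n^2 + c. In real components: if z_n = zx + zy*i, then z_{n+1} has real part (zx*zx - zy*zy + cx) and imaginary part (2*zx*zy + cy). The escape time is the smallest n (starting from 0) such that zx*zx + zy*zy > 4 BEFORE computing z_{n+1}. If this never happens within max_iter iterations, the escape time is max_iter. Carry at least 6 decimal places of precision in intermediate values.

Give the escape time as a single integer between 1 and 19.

Answer: 3

Derivation:
z_0 = 0 + 0i, c = 0.8870 + 0.2350i
Iter 1: z = 0.8870 + 0.2350i, |z|^2 = 0.8420
Iter 2: z = 1.6185 + 0.6519i, |z|^2 = 3.0446
Iter 3: z = 3.0817 + 2.3452i, |z|^2 = 14.9971
Escaped at iteration 3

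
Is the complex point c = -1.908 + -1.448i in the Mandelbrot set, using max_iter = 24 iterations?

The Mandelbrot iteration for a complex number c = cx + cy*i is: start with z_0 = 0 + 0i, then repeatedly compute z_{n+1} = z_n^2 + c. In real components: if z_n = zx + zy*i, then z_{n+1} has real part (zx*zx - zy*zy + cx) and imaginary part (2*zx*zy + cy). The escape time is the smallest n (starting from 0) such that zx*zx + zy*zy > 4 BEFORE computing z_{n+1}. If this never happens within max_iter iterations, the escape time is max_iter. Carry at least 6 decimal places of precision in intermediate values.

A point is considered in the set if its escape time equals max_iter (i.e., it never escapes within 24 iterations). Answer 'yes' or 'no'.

z_0 = 0 + 0i, c = -1.9080 + -1.4480i
Iter 1: z = -1.9080 + -1.4480i, |z|^2 = 5.7372
Escaped at iteration 1

Answer: no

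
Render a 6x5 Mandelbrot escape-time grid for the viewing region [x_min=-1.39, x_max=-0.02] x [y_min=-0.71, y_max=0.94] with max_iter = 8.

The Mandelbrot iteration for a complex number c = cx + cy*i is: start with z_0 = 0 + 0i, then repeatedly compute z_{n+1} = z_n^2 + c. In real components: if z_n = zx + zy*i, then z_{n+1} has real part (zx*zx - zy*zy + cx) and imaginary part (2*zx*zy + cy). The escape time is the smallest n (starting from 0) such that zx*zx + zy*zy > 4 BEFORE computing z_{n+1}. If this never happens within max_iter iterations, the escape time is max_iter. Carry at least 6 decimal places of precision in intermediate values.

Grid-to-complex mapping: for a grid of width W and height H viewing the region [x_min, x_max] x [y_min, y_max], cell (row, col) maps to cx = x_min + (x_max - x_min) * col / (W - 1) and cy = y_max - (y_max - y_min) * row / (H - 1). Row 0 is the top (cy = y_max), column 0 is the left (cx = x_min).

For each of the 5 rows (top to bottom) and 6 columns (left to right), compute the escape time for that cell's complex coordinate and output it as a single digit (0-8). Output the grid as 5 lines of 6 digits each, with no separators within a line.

Answer: 333458
355888
888888
588888
334788

Derivation:
(row=0, col=0): c = -1.3900 + 0.9400i → escape time 3
(row=0, col=1): c = -1.1160 + 0.9400i → escape time 3
(row=0, col=2): c = -0.8420 + 0.9400i → escape time 3
(row=0, col=3): c = -0.5680 + 0.9400i → escape time 4
(row=0, col=4): c = -0.2940 + 0.9400i → escape time 5
(row=0, col=5): c = -0.0200 + 0.9400i → escape time 8
(row=1, col=0): c = -1.3900 + 0.5275i → escape time 3
(row=1, col=1): c = -1.1160 + 0.5275i → escape time 5
(row=1, col=2): c = -0.8420 + 0.5275i → escape time 5
(row=1, col=3): c = -0.5680 + 0.5275i → escape time 8
(row=1, col=4): c = -0.2940 + 0.5275i → escape time 8
(row=1, col=5): c = -0.0200 + 0.5275i → escape time 8
(row=2, col=0): c = -1.3900 + 0.1150i → escape time 8
(row=2, col=1): c = -1.1160 + 0.1150i → escape time 8
(row=2, col=2): c = -0.8420 + 0.1150i → escape time 8
(row=2, col=3): c = -0.5680 + 0.1150i → escape time 8
(row=2, col=4): c = -0.2940 + 0.1150i → escape time 8
(row=2, col=5): c = -0.0200 + 0.1150i → escape time 8
(row=3, col=0): c = -1.3900 + -0.2975i → escape time 5
(row=3, col=1): c = -1.1160 + -0.2975i → escape time 8
(row=3, col=2): c = -0.8420 + -0.2975i → escape time 8
(row=3, col=3): c = -0.5680 + -0.2975i → escape time 8
(row=3, col=4): c = -0.2940 + -0.2975i → escape time 8
(row=3, col=5): c = -0.0200 + -0.2975i → escape time 8
(row=4, col=0): c = -1.3900 + -0.7100i → escape time 3
(row=4, col=1): c = -1.1160 + -0.7100i → escape time 3
(row=4, col=2): c = -0.8420 + -0.7100i → escape time 4
(row=4, col=3): c = -0.5680 + -0.7100i → escape time 7
(row=4, col=4): c = -0.2940 + -0.7100i → escape time 8
(row=4, col=5): c = -0.0200 + -0.7100i → escape time 8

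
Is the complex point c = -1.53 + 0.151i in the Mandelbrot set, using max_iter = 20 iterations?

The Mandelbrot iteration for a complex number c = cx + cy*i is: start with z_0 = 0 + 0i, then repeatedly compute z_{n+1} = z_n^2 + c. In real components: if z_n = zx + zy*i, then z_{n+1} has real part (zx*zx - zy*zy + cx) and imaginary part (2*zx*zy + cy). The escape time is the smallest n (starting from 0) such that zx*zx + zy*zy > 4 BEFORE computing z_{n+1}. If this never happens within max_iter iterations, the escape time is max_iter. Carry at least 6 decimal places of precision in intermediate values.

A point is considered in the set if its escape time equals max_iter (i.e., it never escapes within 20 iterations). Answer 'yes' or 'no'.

z_0 = 0 + 0i, c = -1.5300 + 0.1510i
Iter 1: z = -1.5300 + 0.1510i, |z|^2 = 2.3637
Iter 2: z = 0.7881 + -0.3111i, |z|^2 = 0.7179
Iter 3: z = -1.0057 + -0.3393i, |z|^2 = 1.1265
Iter 4: z = -0.6338 + 0.8334i, |z|^2 = 1.0963
Iter 5: z = -1.8229 + -0.9054i, |z|^2 = 4.1428
Escaped at iteration 5

Answer: no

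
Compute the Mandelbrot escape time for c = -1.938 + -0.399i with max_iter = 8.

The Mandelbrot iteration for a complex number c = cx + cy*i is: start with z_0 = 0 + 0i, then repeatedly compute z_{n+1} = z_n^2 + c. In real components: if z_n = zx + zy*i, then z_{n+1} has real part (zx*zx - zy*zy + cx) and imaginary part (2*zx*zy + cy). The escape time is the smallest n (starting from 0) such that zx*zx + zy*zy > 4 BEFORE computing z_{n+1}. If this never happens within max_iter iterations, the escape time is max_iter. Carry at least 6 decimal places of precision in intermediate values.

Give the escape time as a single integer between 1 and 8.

Answer: 2

Derivation:
z_0 = 0 + 0i, c = -1.9380 + -0.3990i
Iter 1: z = -1.9380 + -0.3990i, |z|^2 = 3.9150
Iter 2: z = 1.6586 + 1.1475i, |z|^2 = 4.0679
Escaped at iteration 2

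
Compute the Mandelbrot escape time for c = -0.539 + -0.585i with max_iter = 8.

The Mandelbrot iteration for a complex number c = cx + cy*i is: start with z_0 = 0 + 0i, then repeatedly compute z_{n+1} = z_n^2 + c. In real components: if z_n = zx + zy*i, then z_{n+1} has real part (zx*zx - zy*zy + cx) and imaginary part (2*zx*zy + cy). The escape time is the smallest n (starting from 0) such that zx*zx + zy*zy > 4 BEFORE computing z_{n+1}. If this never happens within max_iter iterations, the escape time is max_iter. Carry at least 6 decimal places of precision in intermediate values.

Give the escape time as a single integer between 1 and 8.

Answer: 8

Derivation:
z_0 = 0 + 0i, c = -0.5390 + -0.5850i
Iter 1: z = -0.5390 + -0.5850i, |z|^2 = 0.6327
Iter 2: z = -0.5907 + 0.0456i, |z|^2 = 0.3510
Iter 3: z = -0.1922 + -0.6389i, |z|^2 = 0.4451
Iter 4: z = -0.9103 + -0.3395i, |z|^2 = 0.9438
Iter 5: z = 0.1744 + 0.0330i, |z|^2 = 0.0315
Iter 6: z = -0.5097 + -0.5735i, |z|^2 = 0.5887
Iter 7: z = -0.6081 + -0.0004i, |z|^2 = 0.3698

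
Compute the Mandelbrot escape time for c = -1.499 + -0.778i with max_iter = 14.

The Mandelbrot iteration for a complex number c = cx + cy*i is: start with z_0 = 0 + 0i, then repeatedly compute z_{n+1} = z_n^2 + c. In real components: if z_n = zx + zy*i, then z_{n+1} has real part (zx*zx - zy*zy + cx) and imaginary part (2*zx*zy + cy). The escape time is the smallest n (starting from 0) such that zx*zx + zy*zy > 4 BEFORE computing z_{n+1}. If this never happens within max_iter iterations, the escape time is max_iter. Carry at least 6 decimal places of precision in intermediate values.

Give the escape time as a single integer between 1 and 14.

z_0 = 0 + 0i, c = -1.4990 + -0.7780i
Iter 1: z = -1.4990 + -0.7780i, |z|^2 = 2.8523
Iter 2: z = 0.1427 + 1.5544i, |z|^2 = 2.4367
Iter 3: z = -3.8949 + -0.3343i, |z|^2 = 15.2822
Escaped at iteration 3

Answer: 3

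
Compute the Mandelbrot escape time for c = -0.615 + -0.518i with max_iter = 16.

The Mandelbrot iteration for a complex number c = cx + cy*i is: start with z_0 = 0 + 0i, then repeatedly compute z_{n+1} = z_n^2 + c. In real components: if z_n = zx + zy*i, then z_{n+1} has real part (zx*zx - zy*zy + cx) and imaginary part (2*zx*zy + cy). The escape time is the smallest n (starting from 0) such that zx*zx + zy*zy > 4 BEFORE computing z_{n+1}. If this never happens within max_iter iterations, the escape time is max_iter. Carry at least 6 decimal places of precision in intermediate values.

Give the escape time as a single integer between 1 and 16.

Answer: 10

Derivation:
z_0 = 0 + 0i, c = -0.6150 + -0.5180i
Iter 1: z = -0.6150 + -0.5180i, |z|^2 = 0.6465
Iter 2: z = -0.5051 + 0.1191i, |z|^2 = 0.2693
Iter 3: z = -0.3741 + -0.6384i, |z|^2 = 0.5474
Iter 4: z = -0.8826 + -0.0404i, |z|^2 = 0.7806
Iter 5: z = 0.1623 + -0.4466i, |z|^2 = 0.2258
Iter 6: z = -0.7882 + -0.6630i, |z|^2 = 1.0607
Iter 7: z = -0.4333 + 0.5271i, |z|^2 = 0.4656
Iter 8: z = -0.7050 + -0.9748i, |z|^2 = 1.4473
Iter 9: z = -1.0682 + 0.8565i, |z|^2 = 1.8746
Iter 10: z = -0.2075 + -2.3478i, |z|^2 = 5.5552
Escaped at iteration 10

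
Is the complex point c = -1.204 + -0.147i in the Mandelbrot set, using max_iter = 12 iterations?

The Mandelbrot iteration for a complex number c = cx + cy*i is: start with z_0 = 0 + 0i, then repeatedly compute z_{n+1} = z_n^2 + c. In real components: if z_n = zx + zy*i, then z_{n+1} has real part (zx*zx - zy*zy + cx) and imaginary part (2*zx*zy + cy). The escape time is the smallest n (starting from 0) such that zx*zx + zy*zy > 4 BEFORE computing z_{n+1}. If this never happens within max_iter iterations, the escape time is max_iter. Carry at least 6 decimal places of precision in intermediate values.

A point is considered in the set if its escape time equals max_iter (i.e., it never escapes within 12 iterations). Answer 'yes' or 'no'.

z_0 = 0 + 0i, c = -1.2040 + -0.1470i
Iter 1: z = -1.2040 + -0.1470i, |z|^2 = 1.4712
Iter 2: z = 0.2240 + 0.2070i, |z|^2 = 0.0930
Iter 3: z = -1.1967 + -0.0543i, |z|^2 = 1.4349
Iter 4: z = 0.2250 + -0.0171i, |z|^2 = 0.0509
Iter 5: z = -1.1536 + -0.1547i, |z|^2 = 1.3548
Iter 6: z = 0.1030 + 0.2099i, |z|^2 = 0.0547
Iter 7: z = -1.2375 + -0.1038i, |z|^2 = 1.5421
Iter 8: z = 0.3166 + 0.1098i, |z|^2 = 0.1123
Iter 9: z = -1.1158 + -0.0775i, |z|^2 = 1.2511
Iter 10: z = 0.0351 + 0.0259i, |z|^2 = 0.0019
Iter 11: z = -1.2034 + -0.1452i, |z|^2 = 1.4693
Did not escape in 12 iterations → in set

Answer: yes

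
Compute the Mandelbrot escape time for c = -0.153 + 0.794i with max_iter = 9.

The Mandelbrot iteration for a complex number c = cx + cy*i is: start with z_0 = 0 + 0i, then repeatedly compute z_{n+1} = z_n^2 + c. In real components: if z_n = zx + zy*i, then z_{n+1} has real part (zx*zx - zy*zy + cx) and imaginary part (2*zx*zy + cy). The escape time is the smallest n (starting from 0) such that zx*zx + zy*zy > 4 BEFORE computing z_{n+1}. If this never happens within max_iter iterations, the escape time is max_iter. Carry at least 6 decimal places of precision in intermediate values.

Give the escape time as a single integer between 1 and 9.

z_0 = 0 + 0i, c = -0.1530 + 0.7940i
Iter 1: z = -0.1530 + 0.7940i, |z|^2 = 0.6538
Iter 2: z = -0.7600 + 0.5510i, |z|^2 = 0.8813
Iter 3: z = 0.1210 + -0.0436i, |z|^2 = 0.0165
Iter 4: z = -0.1403 + 0.7834i, |z|^2 = 0.6335
Iter 5: z = -0.7471 + 0.5742i, |z|^2 = 0.8879
Iter 6: z = 0.0754 + -0.0640i, |z|^2 = 0.0098
Iter 7: z = -0.1514 + 0.7843i, |z|^2 = 0.6381
Iter 8: z = -0.7453 + 0.5565i, |z|^2 = 0.8651

Answer: 9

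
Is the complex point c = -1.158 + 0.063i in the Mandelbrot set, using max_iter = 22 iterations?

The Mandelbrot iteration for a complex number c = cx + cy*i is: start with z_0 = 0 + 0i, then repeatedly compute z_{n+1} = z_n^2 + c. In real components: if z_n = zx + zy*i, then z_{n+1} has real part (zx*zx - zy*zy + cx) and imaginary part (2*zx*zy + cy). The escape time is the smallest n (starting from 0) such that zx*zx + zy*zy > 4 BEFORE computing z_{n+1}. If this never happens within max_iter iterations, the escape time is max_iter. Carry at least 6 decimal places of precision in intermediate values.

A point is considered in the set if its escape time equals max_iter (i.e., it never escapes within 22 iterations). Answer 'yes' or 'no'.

Answer: yes

Derivation:
z_0 = 0 + 0i, c = -1.1580 + 0.0630i
Iter 1: z = -1.1580 + 0.0630i, |z|^2 = 1.3449
Iter 2: z = 0.1790 + -0.0829i, |z|^2 = 0.0389
Iter 3: z = -1.1328 + 0.0333i, |z|^2 = 1.2844
Iter 4: z = 0.1242 + -0.0125i, |z|^2 = 0.0156
Iter 5: z = -1.1427 + 0.0599i, |z|^2 = 1.3094
Iter 6: z = 0.1442 + -0.0739i, |z|^2 = 0.0263
Iter 7: z = -1.1427 + 0.0417i, |z|^2 = 1.3074
Iter 8: z = 0.1459 + -0.0323i, |z|^2 = 0.0223
Iter 9: z = -1.1377 + 0.0536i, |z|^2 = 1.2973
Iter 10: z = 0.1336 + -0.0589i, |z|^2 = 0.0213
Iter 11: z = -1.1436 + 0.0473i, |z|^2 = 1.3101
Iter 12: z = 0.1476 + -0.0451i, |z|^2 = 0.0238
Iter 13: z = -1.1382 + 0.0497i, |z|^2 = 1.2980
Iter 14: z = 0.1351 + -0.0501i, |z|^2 = 0.0208
Iter 15: z = -1.1423 + 0.0495i, |z|^2 = 1.3072
Iter 16: z = 0.1443 + -0.0500i, |z|^2 = 0.0233
Iter 17: z = -1.1397 + 0.0486i, |z|^2 = 1.3012
Iter 18: z = 0.1385 + -0.0477i, |z|^2 = 0.0215
Iter 19: z = -1.1411 + 0.0498i, |z|^2 = 1.3046
Iter 20: z = 0.1416 + -0.0506i, |z|^2 = 0.0226
Iter 21: z = -1.1405 + 0.0487i, |z|^2 = 1.3031
Did not escape in 22 iterations → in set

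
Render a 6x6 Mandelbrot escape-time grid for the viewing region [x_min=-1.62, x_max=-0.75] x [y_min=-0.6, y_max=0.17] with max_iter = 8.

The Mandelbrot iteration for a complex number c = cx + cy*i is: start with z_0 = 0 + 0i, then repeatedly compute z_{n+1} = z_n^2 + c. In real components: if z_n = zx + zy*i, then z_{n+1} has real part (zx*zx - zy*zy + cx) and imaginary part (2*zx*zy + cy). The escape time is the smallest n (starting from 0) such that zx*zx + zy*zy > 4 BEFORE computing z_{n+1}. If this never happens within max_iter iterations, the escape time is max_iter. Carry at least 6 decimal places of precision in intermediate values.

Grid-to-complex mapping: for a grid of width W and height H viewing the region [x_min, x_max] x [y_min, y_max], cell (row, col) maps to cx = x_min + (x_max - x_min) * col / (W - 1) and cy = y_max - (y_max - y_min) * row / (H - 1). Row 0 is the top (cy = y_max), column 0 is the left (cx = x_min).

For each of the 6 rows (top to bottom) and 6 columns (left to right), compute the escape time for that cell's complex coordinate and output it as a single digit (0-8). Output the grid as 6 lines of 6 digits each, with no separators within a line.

(row=0, col=0): c = -1.6200 + 0.1700i → escape time 5
(row=0, col=1): c = -1.4460 + 0.1700i → escape time 6
(row=0, col=2): c = -1.2720 + 0.1700i → escape time 8
(row=0, col=3): c = -1.0980 + 0.1700i → escape time 8
(row=0, col=4): c = -0.9240 + 0.1700i → escape time 8
(row=0, col=5): c = -0.7500 + 0.1700i → escape time 8
(row=1, col=0): c = -1.6200 + 0.0160i → escape time 8
(row=1, col=1): c = -1.4460 + 0.0160i → escape time 8
(row=1, col=2): c = -1.2720 + 0.0160i → escape time 8
(row=1, col=3): c = -1.0980 + 0.0160i → escape time 8
(row=1, col=4): c = -0.9240 + 0.0160i → escape time 8
(row=1, col=5): c = -0.7500 + 0.0160i → escape time 8
(row=2, col=0): c = -1.6200 + -0.1380i → escape time 5
(row=2, col=1): c = -1.4460 + -0.1380i → escape time 8
(row=2, col=2): c = -1.2720 + -0.1380i → escape time 8
(row=2, col=3): c = -1.0980 + -0.1380i → escape time 8
(row=2, col=4): c = -0.9240 + -0.1380i → escape time 8
(row=2, col=5): c = -0.7500 + -0.1380i → escape time 8
(row=3, col=0): c = -1.6200 + -0.2920i → escape time 4
(row=3, col=1): c = -1.4460 + -0.2920i → escape time 5
(row=3, col=2): c = -1.2720 + -0.2920i → escape time 8
(row=3, col=3): c = -1.0980 + -0.2920i → escape time 8
(row=3, col=4): c = -0.9240 + -0.2920i → escape time 8
(row=3, col=5): c = -0.7500 + -0.2920i → escape time 8
(row=4, col=0): c = -1.6200 + -0.4460i → escape time 3
(row=4, col=1): c = -1.4460 + -0.4460i → escape time 4
(row=4, col=2): c = -1.2720 + -0.4460i → escape time 7
(row=4, col=3): c = -1.0980 + -0.4460i → escape time 5
(row=4, col=4): c = -0.9240 + -0.4460i → escape time 6
(row=4, col=5): c = -0.7500 + -0.4460i → escape time 8
(row=5, col=0): c = -1.6200 + -0.6000i → escape time 3
(row=5, col=1): c = -1.4460 + -0.6000i → escape time 3
(row=5, col=2): c = -1.2720 + -0.6000i → escape time 3
(row=5, col=3): c = -1.0980 + -0.6000i → escape time 4
(row=5, col=4): c = -0.9240 + -0.6000i → escape time 5
(row=5, col=5): c = -0.7500 + -0.6000i → escape time 6

Answer: 568888
888888
588888
458888
347568
333456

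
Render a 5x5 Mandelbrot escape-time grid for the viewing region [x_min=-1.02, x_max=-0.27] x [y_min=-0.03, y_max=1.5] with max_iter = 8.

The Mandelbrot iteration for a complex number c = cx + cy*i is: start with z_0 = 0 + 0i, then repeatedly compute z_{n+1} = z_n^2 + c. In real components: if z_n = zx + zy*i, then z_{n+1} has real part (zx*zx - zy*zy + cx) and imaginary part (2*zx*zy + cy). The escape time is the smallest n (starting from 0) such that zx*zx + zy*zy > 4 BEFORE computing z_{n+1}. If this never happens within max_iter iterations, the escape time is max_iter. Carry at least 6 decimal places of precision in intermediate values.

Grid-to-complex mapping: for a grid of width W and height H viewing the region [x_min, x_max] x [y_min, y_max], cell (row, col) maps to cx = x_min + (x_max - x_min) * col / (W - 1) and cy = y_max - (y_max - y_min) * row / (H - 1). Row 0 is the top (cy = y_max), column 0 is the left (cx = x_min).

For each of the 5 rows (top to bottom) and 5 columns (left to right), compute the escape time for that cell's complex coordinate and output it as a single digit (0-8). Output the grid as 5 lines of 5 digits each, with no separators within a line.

Answer: 22222
33344
34578
88888
88888

Derivation:
(row=0, col=0): c = -1.0200 + 1.5000i → escape time 2
(row=0, col=1): c = -0.8325 + 1.5000i → escape time 2
(row=0, col=2): c = -0.6450 + 1.5000i → escape time 2
(row=0, col=3): c = -0.4575 + 1.5000i → escape time 2
(row=0, col=4): c = -0.2700 + 1.5000i → escape time 2
(row=1, col=0): c = -1.0200 + 1.1175i → escape time 3
(row=1, col=1): c = -0.8325 + 1.1175i → escape time 3
(row=1, col=2): c = -0.6450 + 1.1175i → escape time 3
(row=1, col=3): c = -0.4575 + 1.1175i → escape time 4
(row=1, col=4): c = -0.2700 + 1.1175i → escape time 4
(row=2, col=0): c = -1.0200 + 0.7350i → escape time 3
(row=2, col=1): c = -0.8325 + 0.7350i → escape time 4
(row=2, col=2): c = -0.6450 + 0.7350i → escape time 5
(row=2, col=3): c = -0.4575 + 0.7350i → escape time 7
(row=2, col=4): c = -0.2700 + 0.7350i → escape time 8
(row=3, col=0): c = -1.0200 + 0.3525i → escape time 8
(row=3, col=1): c = -0.8325 + 0.3525i → escape time 8
(row=3, col=2): c = -0.6450 + 0.3525i → escape time 8
(row=3, col=3): c = -0.4575 + 0.3525i → escape time 8
(row=3, col=4): c = -0.2700 + 0.3525i → escape time 8
(row=4, col=0): c = -1.0200 + -0.0300i → escape time 8
(row=4, col=1): c = -0.8325 + -0.0300i → escape time 8
(row=4, col=2): c = -0.6450 + -0.0300i → escape time 8
(row=4, col=3): c = -0.4575 + -0.0300i → escape time 8
(row=4, col=4): c = -0.2700 + -0.0300i → escape time 8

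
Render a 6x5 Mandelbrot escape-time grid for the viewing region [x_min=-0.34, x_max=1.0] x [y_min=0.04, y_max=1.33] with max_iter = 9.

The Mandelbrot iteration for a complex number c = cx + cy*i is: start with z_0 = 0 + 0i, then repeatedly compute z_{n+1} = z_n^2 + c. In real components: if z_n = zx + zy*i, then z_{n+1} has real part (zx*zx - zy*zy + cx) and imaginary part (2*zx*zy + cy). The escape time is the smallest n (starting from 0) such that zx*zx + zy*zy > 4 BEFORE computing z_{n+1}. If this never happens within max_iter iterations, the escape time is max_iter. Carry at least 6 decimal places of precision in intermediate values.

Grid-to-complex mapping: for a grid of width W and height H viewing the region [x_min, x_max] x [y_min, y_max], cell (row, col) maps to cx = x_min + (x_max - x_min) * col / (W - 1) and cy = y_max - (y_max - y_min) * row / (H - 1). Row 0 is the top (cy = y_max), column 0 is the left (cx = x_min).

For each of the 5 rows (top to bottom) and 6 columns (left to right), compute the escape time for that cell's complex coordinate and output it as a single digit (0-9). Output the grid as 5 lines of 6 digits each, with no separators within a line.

Answer: 222222
584322
997432
999932
999532

Derivation:
(row=0, col=0): c = -0.3400 + 1.3300i → escape time 2
(row=0, col=1): c = -0.0720 + 1.3300i → escape time 2
(row=0, col=2): c = 0.1960 + 1.3300i → escape time 2
(row=0, col=3): c = 0.4640 + 1.3300i → escape time 2
(row=0, col=4): c = 0.7320 + 1.3300i → escape time 2
(row=0, col=5): c = 1.0000 + 1.3300i → escape time 2
(row=1, col=0): c = -0.3400 + 1.0075i → escape time 5
(row=1, col=1): c = -0.0720 + 1.0075i → escape time 8
(row=1, col=2): c = 0.1960 + 1.0075i → escape time 4
(row=1, col=3): c = 0.4640 + 1.0075i → escape time 3
(row=1, col=4): c = 0.7320 + 1.0075i → escape time 2
(row=1, col=5): c = 1.0000 + 1.0075i → escape time 2
(row=2, col=0): c = -0.3400 + 0.6850i → escape time 9
(row=2, col=1): c = -0.0720 + 0.6850i → escape time 9
(row=2, col=2): c = 0.1960 + 0.6850i → escape time 7
(row=2, col=3): c = 0.4640 + 0.6850i → escape time 4
(row=2, col=4): c = 0.7320 + 0.6850i → escape time 3
(row=2, col=5): c = 1.0000 + 0.6850i → escape time 2
(row=3, col=0): c = -0.3400 + 0.3625i → escape time 9
(row=3, col=1): c = -0.0720 + 0.3625i → escape time 9
(row=3, col=2): c = 0.1960 + 0.3625i → escape time 9
(row=3, col=3): c = 0.4640 + 0.3625i → escape time 9
(row=3, col=4): c = 0.7320 + 0.3625i → escape time 3
(row=3, col=5): c = 1.0000 + 0.3625i → escape time 2
(row=4, col=0): c = -0.3400 + 0.0400i → escape time 9
(row=4, col=1): c = -0.0720 + 0.0400i → escape time 9
(row=4, col=2): c = 0.1960 + 0.0400i → escape time 9
(row=4, col=3): c = 0.4640 + 0.0400i → escape time 5
(row=4, col=4): c = 0.7320 + 0.0400i → escape time 3
(row=4, col=5): c = 1.0000 + 0.0400i → escape time 2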